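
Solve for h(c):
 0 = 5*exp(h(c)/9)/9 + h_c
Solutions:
 h(c) = 9*log(1/(C1 + 5*c)) + 36*log(3)


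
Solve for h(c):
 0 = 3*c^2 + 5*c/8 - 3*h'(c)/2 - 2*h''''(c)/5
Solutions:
 h(c) = C1 + C4*exp(-30^(1/3)*c/2) + 2*c^3/3 + 5*c^2/24 + (C2*sin(10^(1/3)*3^(5/6)*c/4) + C3*cos(10^(1/3)*3^(5/6)*c/4))*exp(30^(1/3)*c/4)


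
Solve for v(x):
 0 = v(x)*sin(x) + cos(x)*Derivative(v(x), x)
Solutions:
 v(x) = C1*cos(x)


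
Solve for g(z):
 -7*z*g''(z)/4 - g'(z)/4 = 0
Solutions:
 g(z) = C1 + C2*z^(6/7)


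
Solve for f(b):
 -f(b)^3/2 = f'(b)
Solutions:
 f(b) = -sqrt(-1/(C1 - b))
 f(b) = sqrt(-1/(C1 - b))


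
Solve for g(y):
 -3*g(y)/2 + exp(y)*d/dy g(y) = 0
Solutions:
 g(y) = C1*exp(-3*exp(-y)/2)


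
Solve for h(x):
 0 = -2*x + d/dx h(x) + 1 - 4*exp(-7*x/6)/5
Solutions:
 h(x) = C1 + x^2 - x - 24*exp(-7*x/6)/35


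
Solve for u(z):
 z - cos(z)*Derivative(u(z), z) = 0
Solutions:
 u(z) = C1 + Integral(z/cos(z), z)


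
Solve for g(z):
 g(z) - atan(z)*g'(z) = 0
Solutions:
 g(z) = C1*exp(Integral(1/atan(z), z))


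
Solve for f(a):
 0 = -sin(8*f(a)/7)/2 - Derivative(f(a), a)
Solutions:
 a/2 + 7*log(cos(8*f(a)/7) - 1)/16 - 7*log(cos(8*f(a)/7) + 1)/16 = C1


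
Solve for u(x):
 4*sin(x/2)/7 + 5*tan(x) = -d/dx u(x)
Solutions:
 u(x) = C1 + 5*log(cos(x)) + 8*cos(x/2)/7


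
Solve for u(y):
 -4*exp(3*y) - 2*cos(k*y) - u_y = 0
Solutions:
 u(y) = C1 - 4*exp(3*y)/3 - 2*sin(k*y)/k


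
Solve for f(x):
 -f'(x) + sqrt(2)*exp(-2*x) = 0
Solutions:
 f(x) = C1 - sqrt(2)*exp(-2*x)/2


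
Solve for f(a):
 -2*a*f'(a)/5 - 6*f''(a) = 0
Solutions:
 f(a) = C1 + C2*erf(sqrt(30)*a/30)


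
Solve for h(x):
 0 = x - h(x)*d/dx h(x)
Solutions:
 h(x) = -sqrt(C1 + x^2)
 h(x) = sqrt(C1 + x^2)


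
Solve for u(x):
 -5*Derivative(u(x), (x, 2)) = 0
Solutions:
 u(x) = C1 + C2*x


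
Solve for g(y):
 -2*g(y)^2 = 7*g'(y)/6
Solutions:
 g(y) = 7/(C1 + 12*y)


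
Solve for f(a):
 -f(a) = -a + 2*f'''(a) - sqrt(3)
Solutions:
 f(a) = C3*exp(-2^(2/3)*a/2) + a + (C1*sin(2^(2/3)*sqrt(3)*a/4) + C2*cos(2^(2/3)*sqrt(3)*a/4))*exp(2^(2/3)*a/4) + sqrt(3)


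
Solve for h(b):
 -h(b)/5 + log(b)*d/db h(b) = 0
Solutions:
 h(b) = C1*exp(li(b)/5)


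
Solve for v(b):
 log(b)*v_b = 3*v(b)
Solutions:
 v(b) = C1*exp(3*li(b))


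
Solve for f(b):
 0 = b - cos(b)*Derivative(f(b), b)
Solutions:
 f(b) = C1 + Integral(b/cos(b), b)


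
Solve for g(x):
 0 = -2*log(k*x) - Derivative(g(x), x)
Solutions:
 g(x) = C1 - 2*x*log(k*x) + 2*x


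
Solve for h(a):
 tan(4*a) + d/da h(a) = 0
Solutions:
 h(a) = C1 + log(cos(4*a))/4


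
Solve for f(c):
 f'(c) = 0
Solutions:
 f(c) = C1


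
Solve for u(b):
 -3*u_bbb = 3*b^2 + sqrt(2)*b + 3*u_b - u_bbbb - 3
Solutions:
 u(b) = C1 + C2*exp(b*(-2^(2/3)*(sqrt(21) + 5)^(1/3)/4 - 2^(1/3)/(2*(sqrt(21) + 5)^(1/3)) + 1))*sin(2^(1/3)*sqrt(3)*b*(-2^(1/3)*(sqrt(21) + 5)^(1/3) + 2/(sqrt(21) + 5)^(1/3))/4) + C3*exp(b*(-2^(2/3)*(sqrt(21) + 5)^(1/3)/4 - 2^(1/3)/(2*(sqrt(21) + 5)^(1/3)) + 1))*cos(2^(1/3)*sqrt(3)*b*(-2^(1/3)*(sqrt(21) + 5)^(1/3) + 2/(sqrt(21) + 5)^(1/3))/4) + C4*exp(b*(2^(1/3)/(sqrt(21) + 5)^(1/3) + 1 + 2^(2/3)*(sqrt(21) + 5)^(1/3)/2)) - b^3/3 - sqrt(2)*b^2/6 + 3*b


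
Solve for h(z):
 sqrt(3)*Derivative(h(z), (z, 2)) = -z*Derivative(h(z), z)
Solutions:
 h(z) = C1 + C2*erf(sqrt(2)*3^(3/4)*z/6)


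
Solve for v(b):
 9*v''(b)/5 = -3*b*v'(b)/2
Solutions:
 v(b) = C1 + C2*erf(sqrt(15)*b/6)


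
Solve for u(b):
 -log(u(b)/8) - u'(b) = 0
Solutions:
 -Integral(1/(-log(_y) + 3*log(2)), (_y, u(b))) = C1 - b


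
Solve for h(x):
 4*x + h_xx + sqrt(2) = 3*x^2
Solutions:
 h(x) = C1 + C2*x + x^4/4 - 2*x^3/3 - sqrt(2)*x^2/2


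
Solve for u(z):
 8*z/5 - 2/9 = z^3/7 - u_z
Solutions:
 u(z) = C1 + z^4/28 - 4*z^2/5 + 2*z/9


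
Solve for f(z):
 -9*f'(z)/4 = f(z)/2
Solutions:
 f(z) = C1*exp(-2*z/9)


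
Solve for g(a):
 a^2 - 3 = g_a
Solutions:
 g(a) = C1 + a^3/3 - 3*a


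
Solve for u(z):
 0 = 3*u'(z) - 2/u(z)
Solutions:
 u(z) = -sqrt(C1 + 12*z)/3
 u(z) = sqrt(C1 + 12*z)/3


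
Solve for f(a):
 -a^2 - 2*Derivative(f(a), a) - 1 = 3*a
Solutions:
 f(a) = C1 - a^3/6 - 3*a^2/4 - a/2


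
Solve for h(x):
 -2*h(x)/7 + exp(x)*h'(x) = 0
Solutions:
 h(x) = C1*exp(-2*exp(-x)/7)


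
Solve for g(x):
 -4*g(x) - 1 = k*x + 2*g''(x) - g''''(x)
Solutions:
 g(x) = C1*exp(-x*sqrt(1 + sqrt(5))) + C2*exp(x*sqrt(1 + sqrt(5))) + C3*sin(x*sqrt(-1 + sqrt(5))) + C4*cos(x*sqrt(-1 + sqrt(5))) - k*x/4 - 1/4


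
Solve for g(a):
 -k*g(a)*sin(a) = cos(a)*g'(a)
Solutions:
 g(a) = C1*exp(k*log(cos(a)))


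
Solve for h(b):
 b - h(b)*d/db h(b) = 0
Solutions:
 h(b) = -sqrt(C1 + b^2)
 h(b) = sqrt(C1 + b^2)


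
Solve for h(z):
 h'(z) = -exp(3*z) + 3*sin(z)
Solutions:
 h(z) = C1 - exp(3*z)/3 - 3*cos(z)


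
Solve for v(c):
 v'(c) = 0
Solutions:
 v(c) = C1


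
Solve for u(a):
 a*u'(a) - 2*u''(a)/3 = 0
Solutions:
 u(a) = C1 + C2*erfi(sqrt(3)*a/2)


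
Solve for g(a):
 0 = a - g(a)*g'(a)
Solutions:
 g(a) = -sqrt(C1 + a^2)
 g(a) = sqrt(C1 + a^2)


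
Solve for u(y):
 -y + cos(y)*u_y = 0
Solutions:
 u(y) = C1 + Integral(y/cos(y), y)


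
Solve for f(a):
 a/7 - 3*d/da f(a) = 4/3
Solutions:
 f(a) = C1 + a^2/42 - 4*a/9


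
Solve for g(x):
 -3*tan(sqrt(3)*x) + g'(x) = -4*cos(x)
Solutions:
 g(x) = C1 - sqrt(3)*log(cos(sqrt(3)*x)) - 4*sin(x)


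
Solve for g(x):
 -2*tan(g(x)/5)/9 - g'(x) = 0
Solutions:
 g(x) = -5*asin(C1*exp(-2*x/45)) + 5*pi
 g(x) = 5*asin(C1*exp(-2*x/45))


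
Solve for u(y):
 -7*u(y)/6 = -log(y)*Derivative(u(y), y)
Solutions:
 u(y) = C1*exp(7*li(y)/6)


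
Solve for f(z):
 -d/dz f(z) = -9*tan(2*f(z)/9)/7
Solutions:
 f(z) = -9*asin(C1*exp(2*z/7))/2 + 9*pi/2
 f(z) = 9*asin(C1*exp(2*z/7))/2


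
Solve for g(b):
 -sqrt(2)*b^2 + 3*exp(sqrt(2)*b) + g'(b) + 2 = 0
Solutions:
 g(b) = C1 + sqrt(2)*b^3/3 - 2*b - 3*sqrt(2)*exp(sqrt(2)*b)/2


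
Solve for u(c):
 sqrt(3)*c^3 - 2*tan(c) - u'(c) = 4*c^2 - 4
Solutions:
 u(c) = C1 + sqrt(3)*c^4/4 - 4*c^3/3 + 4*c + 2*log(cos(c))


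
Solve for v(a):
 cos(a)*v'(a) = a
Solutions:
 v(a) = C1 + Integral(a/cos(a), a)


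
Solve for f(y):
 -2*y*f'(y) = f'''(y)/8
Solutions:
 f(y) = C1 + Integral(C2*airyai(-2*2^(1/3)*y) + C3*airybi(-2*2^(1/3)*y), y)


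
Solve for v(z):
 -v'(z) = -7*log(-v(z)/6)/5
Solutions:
 -5*Integral(1/(log(-_y) - log(6)), (_y, v(z)))/7 = C1 - z


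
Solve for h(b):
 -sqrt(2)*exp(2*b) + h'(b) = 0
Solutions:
 h(b) = C1 + sqrt(2)*exp(2*b)/2


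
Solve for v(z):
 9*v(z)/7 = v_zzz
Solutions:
 v(z) = C3*exp(21^(2/3)*z/7) + (C1*sin(3*3^(1/6)*7^(2/3)*z/14) + C2*cos(3*3^(1/6)*7^(2/3)*z/14))*exp(-21^(2/3)*z/14)


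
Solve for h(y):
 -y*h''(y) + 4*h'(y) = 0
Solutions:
 h(y) = C1 + C2*y^5


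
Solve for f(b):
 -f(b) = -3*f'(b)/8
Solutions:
 f(b) = C1*exp(8*b/3)


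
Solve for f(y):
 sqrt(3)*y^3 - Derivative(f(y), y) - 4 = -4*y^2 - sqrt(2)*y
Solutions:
 f(y) = C1 + sqrt(3)*y^4/4 + 4*y^3/3 + sqrt(2)*y^2/2 - 4*y


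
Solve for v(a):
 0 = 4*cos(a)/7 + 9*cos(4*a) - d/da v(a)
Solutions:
 v(a) = C1 + 4*sin(a)/7 + 9*sin(4*a)/4


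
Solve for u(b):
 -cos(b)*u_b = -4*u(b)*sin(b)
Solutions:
 u(b) = C1/cos(b)^4


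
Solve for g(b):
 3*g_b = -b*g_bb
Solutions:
 g(b) = C1 + C2/b^2


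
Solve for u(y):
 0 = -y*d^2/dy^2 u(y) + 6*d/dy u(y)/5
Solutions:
 u(y) = C1 + C2*y^(11/5)


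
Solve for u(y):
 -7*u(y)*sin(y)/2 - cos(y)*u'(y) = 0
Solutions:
 u(y) = C1*cos(y)^(7/2)


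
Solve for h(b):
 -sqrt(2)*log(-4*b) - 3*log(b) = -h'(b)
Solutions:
 h(b) = C1 + b*(sqrt(2) + 3)*log(b) + b*(-3 - sqrt(2) + 2*sqrt(2)*log(2) + sqrt(2)*I*pi)


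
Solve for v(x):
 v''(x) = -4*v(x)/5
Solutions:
 v(x) = C1*sin(2*sqrt(5)*x/5) + C2*cos(2*sqrt(5)*x/5)


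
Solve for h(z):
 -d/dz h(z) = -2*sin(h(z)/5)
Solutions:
 -2*z + 5*log(cos(h(z)/5) - 1)/2 - 5*log(cos(h(z)/5) + 1)/2 = C1


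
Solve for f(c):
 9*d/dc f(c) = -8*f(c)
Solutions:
 f(c) = C1*exp(-8*c/9)


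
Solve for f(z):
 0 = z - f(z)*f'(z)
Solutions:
 f(z) = -sqrt(C1 + z^2)
 f(z) = sqrt(C1 + z^2)


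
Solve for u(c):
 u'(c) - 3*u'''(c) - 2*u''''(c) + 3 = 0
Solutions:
 u(c) = C1 + C4*exp(c/2) - 3*c + (C2 + C3*c)*exp(-c)


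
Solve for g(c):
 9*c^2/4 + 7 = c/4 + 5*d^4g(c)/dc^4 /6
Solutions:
 g(c) = C1 + C2*c + C3*c^2 + C4*c^3 + 3*c^6/400 - c^5/400 + 7*c^4/20


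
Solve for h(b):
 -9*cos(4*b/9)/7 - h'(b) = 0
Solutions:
 h(b) = C1 - 81*sin(4*b/9)/28


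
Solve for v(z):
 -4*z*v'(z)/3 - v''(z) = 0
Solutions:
 v(z) = C1 + C2*erf(sqrt(6)*z/3)


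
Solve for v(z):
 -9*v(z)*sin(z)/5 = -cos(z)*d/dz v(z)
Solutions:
 v(z) = C1/cos(z)^(9/5)


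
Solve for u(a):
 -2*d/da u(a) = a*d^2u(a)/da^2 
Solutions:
 u(a) = C1 + C2/a


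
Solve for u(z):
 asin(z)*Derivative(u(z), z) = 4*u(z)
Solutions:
 u(z) = C1*exp(4*Integral(1/asin(z), z))


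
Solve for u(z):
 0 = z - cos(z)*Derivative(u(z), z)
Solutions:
 u(z) = C1 + Integral(z/cos(z), z)


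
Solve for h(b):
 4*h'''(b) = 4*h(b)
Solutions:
 h(b) = C3*exp(b) + (C1*sin(sqrt(3)*b/2) + C2*cos(sqrt(3)*b/2))*exp(-b/2)


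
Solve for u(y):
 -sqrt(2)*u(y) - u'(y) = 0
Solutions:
 u(y) = C1*exp(-sqrt(2)*y)


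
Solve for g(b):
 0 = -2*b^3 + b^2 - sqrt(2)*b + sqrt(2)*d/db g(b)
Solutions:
 g(b) = C1 + sqrt(2)*b^4/4 - sqrt(2)*b^3/6 + b^2/2


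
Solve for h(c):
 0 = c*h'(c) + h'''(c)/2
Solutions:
 h(c) = C1 + Integral(C2*airyai(-2^(1/3)*c) + C3*airybi(-2^(1/3)*c), c)


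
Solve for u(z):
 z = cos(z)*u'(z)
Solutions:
 u(z) = C1 + Integral(z/cos(z), z)


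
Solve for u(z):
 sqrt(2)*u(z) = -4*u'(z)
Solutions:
 u(z) = C1*exp(-sqrt(2)*z/4)


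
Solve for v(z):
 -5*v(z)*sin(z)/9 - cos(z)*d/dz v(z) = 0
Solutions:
 v(z) = C1*cos(z)^(5/9)


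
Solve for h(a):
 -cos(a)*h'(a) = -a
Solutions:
 h(a) = C1 + Integral(a/cos(a), a)


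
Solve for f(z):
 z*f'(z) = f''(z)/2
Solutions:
 f(z) = C1 + C2*erfi(z)


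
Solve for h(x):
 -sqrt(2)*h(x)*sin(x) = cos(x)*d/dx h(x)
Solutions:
 h(x) = C1*cos(x)^(sqrt(2))


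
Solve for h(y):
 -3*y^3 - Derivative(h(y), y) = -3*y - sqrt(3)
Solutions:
 h(y) = C1 - 3*y^4/4 + 3*y^2/2 + sqrt(3)*y


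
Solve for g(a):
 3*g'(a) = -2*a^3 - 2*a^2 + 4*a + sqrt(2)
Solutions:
 g(a) = C1 - a^4/6 - 2*a^3/9 + 2*a^2/3 + sqrt(2)*a/3


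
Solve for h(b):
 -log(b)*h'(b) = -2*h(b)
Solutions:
 h(b) = C1*exp(2*li(b))


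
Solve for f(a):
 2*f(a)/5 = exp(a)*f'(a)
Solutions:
 f(a) = C1*exp(-2*exp(-a)/5)


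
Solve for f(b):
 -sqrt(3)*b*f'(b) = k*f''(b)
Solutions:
 f(b) = C1 + C2*sqrt(k)*erf(sqrt(2)*3^(1/4)*b*sqrt(1/k)/2)


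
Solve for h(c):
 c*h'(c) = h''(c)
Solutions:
 h(c) = C1 + C2*erfi(sqrt(2)*c/2)


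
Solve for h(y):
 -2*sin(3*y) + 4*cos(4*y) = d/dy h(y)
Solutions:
 h(y) = C1 + sin(4*y) + 2*cos(3*y)/3


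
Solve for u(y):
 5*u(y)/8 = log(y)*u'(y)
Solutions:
 u(y) = C1*exp(5*li(y)/8)


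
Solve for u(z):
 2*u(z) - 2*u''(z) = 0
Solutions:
 u(z) = C1*exp(-z) + C2*exp(z)


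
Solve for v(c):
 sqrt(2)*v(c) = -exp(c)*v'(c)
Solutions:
 v(c) = C1*exp(sqrt(2)*exp(-c))


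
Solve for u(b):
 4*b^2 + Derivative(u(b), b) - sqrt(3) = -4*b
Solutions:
 u(b) = C1 - 4*b^3/3 - 2*b^2 + sqrt(3)*b


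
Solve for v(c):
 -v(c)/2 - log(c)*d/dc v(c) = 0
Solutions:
 v(c) = C1*exp(-li(c)/2)


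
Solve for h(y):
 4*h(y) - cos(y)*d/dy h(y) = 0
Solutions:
 h(y) = C1*(sin(y)^2 + 2*sin(y) + 1)/(sin(y)^2 - 2*sin(y) + 1)


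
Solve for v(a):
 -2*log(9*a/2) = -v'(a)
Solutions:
 v(a) = C1 + 2*a*log(a) - 2*a + a*log(81/4)


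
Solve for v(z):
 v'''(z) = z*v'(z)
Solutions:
 v(z) = C1 + Integral(C2*airyai(z) + C3*airybi(z), z)


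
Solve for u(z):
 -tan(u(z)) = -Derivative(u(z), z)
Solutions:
 u(z) = pi - asin(C1*exp(z))
 u(z) = asin(C1*exp(z))


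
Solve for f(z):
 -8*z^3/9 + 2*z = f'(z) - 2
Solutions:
 f(z) = C1 - 2*z^4/9 + z^2 + 2*z


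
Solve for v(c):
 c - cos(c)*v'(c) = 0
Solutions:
 v(c) = C1 + Integral(c/cos(c), c)


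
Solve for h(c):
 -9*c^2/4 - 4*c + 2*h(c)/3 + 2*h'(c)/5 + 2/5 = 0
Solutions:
 h(c) = C1*exp(-5*c/3) + 27*c^2/8 + 39*c/20 - 177/100


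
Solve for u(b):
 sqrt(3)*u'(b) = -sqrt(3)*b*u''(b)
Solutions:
 u(b) = C1 + C2*log(b)


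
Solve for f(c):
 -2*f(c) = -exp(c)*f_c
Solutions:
 f(c) = C1*exp(-2*exp(-c))


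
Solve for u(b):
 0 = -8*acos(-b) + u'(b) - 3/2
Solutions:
 u(b) = C1 + 8*b*acos(-b) + 3*b/2 + 8*sqrt(1 - b^2)


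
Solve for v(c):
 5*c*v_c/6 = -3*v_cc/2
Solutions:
 v(c) = C1 + C2*erf(sqrt(10)*c/6)


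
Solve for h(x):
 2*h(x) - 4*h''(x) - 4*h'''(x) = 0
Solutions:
 h(x) = C1*exp(-x*(2*2^(2/3)/(3*sqrt(57) + 23)^(1/3) + 4 + 2^(1/3)*(3*sqrt(57) + 23)^(1/3))/12)*sin(2^(1/3)*sqrt(3)*x*(-(3*sqrt(57) + 23)^(1/3) + 2*2^(1/3)/(3*sqrt(57) + 23)^(1/3))/12) + C2*exp(-x*(2*2^(2/3)/(3*sqrt(57) + 23)^(1/3) + 4 + 2^(1/3)*(3*sqrt(57) + 23)^(1/3))/12)*cos(2^(1/3)*sqrt(3)*x*(-(3*sqrt(57) + 23)^(1/3) + 2*2^(1/3)/(3*sqrt(57) + 23)^(1/3))/12) + C3*exp(x*(-2 + 2*2^(2/3)/(3*sqrt(57) + 23)^(1/3) + 2^(1/3)*(3*sqrt(57) + 23)^(1/3))/6)


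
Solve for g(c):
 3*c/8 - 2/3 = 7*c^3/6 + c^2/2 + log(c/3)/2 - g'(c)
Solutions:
 g(c) = C1 + 7*c^4/24 + c^3/6 - 3*c^2/16 + c*log(c)/2 - c*log(3)/2 + c/6


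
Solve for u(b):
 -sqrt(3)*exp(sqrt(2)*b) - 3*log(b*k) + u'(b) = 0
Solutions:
 u(b) = C1 + 3*b*log(b*k) - 3*b + sqrt(6)*exp(sqrt(2)*b)/2


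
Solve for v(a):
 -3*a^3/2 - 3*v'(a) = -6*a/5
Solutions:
 v(a) = C1 - a^4/8 + a^2/5


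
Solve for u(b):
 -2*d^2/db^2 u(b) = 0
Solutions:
 u(b) = C1 + C2*b


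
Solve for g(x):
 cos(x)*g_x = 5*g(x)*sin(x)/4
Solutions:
 g(x) = C1/cos(x)^(5/4)


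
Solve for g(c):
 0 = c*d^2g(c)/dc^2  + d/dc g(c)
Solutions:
 g(c) = C1 + C2*log(c)


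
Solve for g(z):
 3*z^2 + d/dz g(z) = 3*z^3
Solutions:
 g(z) = C1 + 3*z^4/4 - z^3


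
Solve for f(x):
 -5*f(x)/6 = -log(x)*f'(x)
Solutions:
 f(x) = C1*exp(5*li(x)/6)


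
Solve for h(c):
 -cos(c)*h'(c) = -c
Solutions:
 h(c) = C1 + Integral(c/cos(c), c)


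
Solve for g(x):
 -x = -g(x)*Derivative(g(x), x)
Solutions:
 g(x) = -sqrt(C1 + x^2)
 g(x) = sqrt(C1 + x^2)


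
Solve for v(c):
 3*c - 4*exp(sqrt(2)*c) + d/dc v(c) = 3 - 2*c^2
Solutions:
 v(c) = C1 - 2*c^3/3 - 3*c^2/2 + 3*c + 2*sqrt(2)*exp(sqrt(2)*c)


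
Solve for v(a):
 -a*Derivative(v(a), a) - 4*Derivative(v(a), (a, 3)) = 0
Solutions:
 v(a) = C1 + Integral(C2*airyai(-2^(1/3)*a/2) + C3*airybi(-2^(1/3)*a/2), a)


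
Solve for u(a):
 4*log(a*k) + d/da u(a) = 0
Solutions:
 u(a) = C1 - 4*a*log(a*k) + 4*a


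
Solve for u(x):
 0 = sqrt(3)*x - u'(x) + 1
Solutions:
 u(x) = C1 + sqrt(3)*x^2/2 + x


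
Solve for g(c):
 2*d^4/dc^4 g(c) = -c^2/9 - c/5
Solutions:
 g(c) = C1 + C2*c + C3*c^2 + C4*c^3 - c^6/6480 - c^5/1200


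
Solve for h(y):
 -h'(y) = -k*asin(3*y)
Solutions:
 h(y) = C1 + k*(y*asin(3*y) + sqrt(1 - 9*y^2)/3)


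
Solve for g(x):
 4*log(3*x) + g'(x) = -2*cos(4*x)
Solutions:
 g(x) = C1 - 4*x*log(x) - 4*x*log(3) + 4*x - sin(4*x)/2


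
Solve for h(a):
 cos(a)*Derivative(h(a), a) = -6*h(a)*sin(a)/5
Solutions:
 h(a) = C1*cos(a)^(6/5)


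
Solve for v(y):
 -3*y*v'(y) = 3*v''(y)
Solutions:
 v(y) = C1 + C2*erf(sqrt(2)*y/2)


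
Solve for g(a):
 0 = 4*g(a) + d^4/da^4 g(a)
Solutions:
 g(a) = (C1*sin(a) + C2*cos(a))*exp(-a) + (C3*sin(a) + C4*cos(a))*exp(a)


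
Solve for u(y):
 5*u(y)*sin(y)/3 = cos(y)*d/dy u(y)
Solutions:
 u(y) = C1/cos(y)^(5/3)


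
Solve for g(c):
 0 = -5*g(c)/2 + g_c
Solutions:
 g(c) = C1*exp(5*c/2)


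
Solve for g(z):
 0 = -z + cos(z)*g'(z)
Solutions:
 g(z) = C1 + Integral(z/cos(z), z)


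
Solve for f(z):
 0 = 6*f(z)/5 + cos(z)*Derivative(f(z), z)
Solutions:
 f(z) = C1*(sin(z) - 1)^(3/5)/(sin(z) + 1)^(3/5)


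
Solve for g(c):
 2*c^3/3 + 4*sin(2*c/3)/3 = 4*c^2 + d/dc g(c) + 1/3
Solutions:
 g(c) = C1 + c^4/6 - 4*c^3/3 - c/3 - 2*cos(2*c/3)


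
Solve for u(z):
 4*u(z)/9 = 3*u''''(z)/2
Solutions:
 u(z) = C1*exp(-2^(3/4)*3^(1/4)*z/3) + C2*exp(2^(3/4)*3^(1/4)*z/3) + C3*sin(2^(3/4)*3^(1/4)*z/3) + C4*cos(2^(3/4)*3^(1/4)*z/3)


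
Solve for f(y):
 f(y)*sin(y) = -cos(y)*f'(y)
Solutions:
 f(y) = C1*cos(y)


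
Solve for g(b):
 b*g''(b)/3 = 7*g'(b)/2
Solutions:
 g(b) = C1 + C2*b^(23/2)


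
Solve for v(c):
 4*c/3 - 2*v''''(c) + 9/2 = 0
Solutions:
 v(c) = C1 + C2*c + C3*c^2 + C4*c^3 + c^5/180 + 3*c^4/32


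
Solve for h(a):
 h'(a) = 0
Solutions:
 h(a) = C1


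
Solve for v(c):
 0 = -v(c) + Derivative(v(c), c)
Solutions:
 v(c) = C1*exp(c)


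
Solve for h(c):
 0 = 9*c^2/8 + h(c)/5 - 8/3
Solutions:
 h(c) = 40/3 - 45*c^2/8


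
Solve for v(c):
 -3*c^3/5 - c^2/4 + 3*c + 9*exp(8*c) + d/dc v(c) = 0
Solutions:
 v(c) = C1 + 3*c^4/20 + c^3/12 - 3*c^2/2 - 9*exp(8*c)/8


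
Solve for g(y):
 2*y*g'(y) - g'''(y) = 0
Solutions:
 g(y) = C1 + Integral(C2*airyai(2^(1/3)*y) + C3*airybi(2^(1/3)*y), y)


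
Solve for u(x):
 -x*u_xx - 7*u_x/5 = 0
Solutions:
 u(x) = C1 + C2/x^(2/5)


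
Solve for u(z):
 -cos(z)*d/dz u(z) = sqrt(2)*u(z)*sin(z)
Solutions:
 u(z) = C1*cos(z)^(sqrt(2))


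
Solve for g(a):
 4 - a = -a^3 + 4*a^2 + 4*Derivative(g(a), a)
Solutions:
 g(a) = C1 + a^4/16 - a^3/3 - a^2/8 + a


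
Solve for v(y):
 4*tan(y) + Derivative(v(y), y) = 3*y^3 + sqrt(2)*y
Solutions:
 v(y) = C1 + 3*y^4/4 + sqrt(2)*y^2/2 + 4*log(cos(y))


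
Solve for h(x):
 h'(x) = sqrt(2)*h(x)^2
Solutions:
 h(x) = -1/(C1 + sqrt(2)*x)


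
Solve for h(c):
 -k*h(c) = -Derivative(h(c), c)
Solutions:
 h(c) = C1*exp(c*k)


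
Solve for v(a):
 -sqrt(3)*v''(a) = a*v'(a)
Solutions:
 v(a) = C1 + C2*erf(sqrt(2)*3^(3/4)*a/6)


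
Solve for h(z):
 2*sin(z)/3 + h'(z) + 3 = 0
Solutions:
 h(z) = C1 - 3*z + 2*cos(z)/3


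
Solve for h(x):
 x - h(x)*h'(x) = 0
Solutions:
 h(x) = -sqrt(C1 + x^2)
 h(x) = sqrt(C1 + x^2)


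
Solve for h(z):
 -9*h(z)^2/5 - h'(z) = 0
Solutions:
 h(z) = 5/(C1 + 9*z)


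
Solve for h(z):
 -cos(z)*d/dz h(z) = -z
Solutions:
 h(z) = C1 + Integral(z/cos(z), z)


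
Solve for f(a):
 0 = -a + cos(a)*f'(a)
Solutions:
 f(a) = C1 + Integral(a/cos(a), a)


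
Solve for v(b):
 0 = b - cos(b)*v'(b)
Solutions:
 v(b) = C1 + Integral(b/cos(b), b)


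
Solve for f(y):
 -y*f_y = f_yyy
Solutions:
 f(y) = C1 + Integral(C2*airyai(-y) + C3*airybi(-y), y)


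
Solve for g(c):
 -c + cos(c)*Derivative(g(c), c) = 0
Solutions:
 g(c) = C1 + Integral(c/cos(c), c)


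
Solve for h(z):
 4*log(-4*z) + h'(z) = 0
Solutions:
 h(z) = C1 - 4*z*log(-z) + 4*z*(1 - 2*log(2))


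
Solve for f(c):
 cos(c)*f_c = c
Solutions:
 f(c) = C1 + Integral(c/cos(c), c)


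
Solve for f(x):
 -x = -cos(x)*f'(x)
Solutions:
 f(x) = C1 + Integral(x/cos(x), x)


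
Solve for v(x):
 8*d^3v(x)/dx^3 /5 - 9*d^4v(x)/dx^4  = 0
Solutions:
 v(x) = C1 + C2*x + C3*x^2 + C4*exp(8*x/45)


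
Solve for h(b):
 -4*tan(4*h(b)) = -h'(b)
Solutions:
 h(b) = -asin(C1*exp(16*b))/4 + pi/4
 h(b) = asin(C1*exp(16*b))/4


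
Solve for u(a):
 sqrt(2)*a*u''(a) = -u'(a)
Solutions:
 u(a) = C1 + C2*a^(1 - sqrt(2)/2)


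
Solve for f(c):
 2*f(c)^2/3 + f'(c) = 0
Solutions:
 f(c) = 3/(C1 + 2*c)


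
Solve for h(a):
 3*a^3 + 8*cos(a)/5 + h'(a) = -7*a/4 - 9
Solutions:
 h(a) = C1 - 3*a^4/4 - 7*a^2/8 - 9*a - 8*sin(a)/5


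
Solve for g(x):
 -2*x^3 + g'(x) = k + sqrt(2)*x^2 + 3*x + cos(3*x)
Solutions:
 g(x) = C1 + k*x + x^4/2 + sqrt(2)*x^3/3 + 3*x^2/2 + sin(3*x)/3


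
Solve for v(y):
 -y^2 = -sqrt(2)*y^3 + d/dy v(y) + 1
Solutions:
 v(y) = C1 + sqrt(2)*y^4/4 - y^3/3 - y


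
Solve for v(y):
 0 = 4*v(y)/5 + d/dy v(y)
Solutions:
 v(y) = C1*exp(-4*y/5)


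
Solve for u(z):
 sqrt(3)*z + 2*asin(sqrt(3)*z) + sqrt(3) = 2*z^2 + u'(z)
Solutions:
 u(z) = C1 - 2*z^3/3 + sqrt(3)*z^2/2 + 2*z*asin(sqrt(3)*z) + sqrt(3)*z + 2*sqrt(3)*sqrt(1 - 3*z^2)/3


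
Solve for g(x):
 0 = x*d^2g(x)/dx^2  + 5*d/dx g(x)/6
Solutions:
 g(x) = C1 + C2*x^(1/6)


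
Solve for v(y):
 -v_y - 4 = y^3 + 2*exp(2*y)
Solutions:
 v(y) = C1 - y^4/4 - 4*y - exp(2*y)


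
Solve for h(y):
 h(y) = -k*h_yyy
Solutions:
 h(y) = C1*exp(y*(-1/k)^(1/3)) + C2*exp(y*(-1/k)^(1/3)*(-1 + sqrt(3)*I)/2) + C3*exp(-y*(-1/k)^(1/3)*(1 + sqrt(3)*I)/2)


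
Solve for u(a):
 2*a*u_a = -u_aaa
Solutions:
 u(a) = C1 + Integral(C2*airyai(-2^(1/3)*a) + C3*airybi(-2^(1/3)*a), a)


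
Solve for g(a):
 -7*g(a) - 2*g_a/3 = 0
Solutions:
 g(a) = C1*exp(-21*a/2)


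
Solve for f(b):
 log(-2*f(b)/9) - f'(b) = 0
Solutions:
 -Integral(1/(log(-_y) - 2*log(3) + log(2)), (_y, f(b))) = C1 - b


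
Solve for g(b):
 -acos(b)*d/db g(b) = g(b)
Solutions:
 g(b) = C1*exp(-Integral(1/acos(b), b))


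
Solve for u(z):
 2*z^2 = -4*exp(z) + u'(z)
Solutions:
 u(z) = C1 + 2*z^3/3 + 4*exp(z)


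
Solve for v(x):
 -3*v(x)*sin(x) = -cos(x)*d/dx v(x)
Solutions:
 v(x) = C1/cos(x)^3


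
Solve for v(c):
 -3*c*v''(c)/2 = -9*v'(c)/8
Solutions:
 v(c) = C1 + C2*c^(7/4)


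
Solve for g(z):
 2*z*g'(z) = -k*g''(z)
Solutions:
 g(z) = C1 + C2*sqrt(k)*erf(z*sqrt(1/k))


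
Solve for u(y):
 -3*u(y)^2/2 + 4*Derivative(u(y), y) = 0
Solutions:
 u(y) = -8/(C1 + 3*y)


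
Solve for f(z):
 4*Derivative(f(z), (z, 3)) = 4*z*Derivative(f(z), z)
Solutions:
 f(z) = C1 + Integral(C2*airyai(z) + C3*airybi(z), z)


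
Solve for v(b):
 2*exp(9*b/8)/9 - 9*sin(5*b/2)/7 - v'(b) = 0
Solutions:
 v(b) = C1 + 16*exp(9*b/8)/81 + 18*cos(5*b/2)/35


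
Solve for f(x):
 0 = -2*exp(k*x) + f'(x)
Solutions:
 f(x) = C1 + 2*exp(k*x)/k


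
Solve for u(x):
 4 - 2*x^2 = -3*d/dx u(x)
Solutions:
 u(x) = C1 + 2*x^3/9 - 4*x/3


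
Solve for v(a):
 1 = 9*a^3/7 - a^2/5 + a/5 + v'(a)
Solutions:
 v(a) = C1 - 9*a^4/28 + a^3/15 - a^2/10 + a


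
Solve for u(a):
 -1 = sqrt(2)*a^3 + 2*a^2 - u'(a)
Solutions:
 u(a) = C1 + sqrt(2)*a^4/4 + 2*a^3/3 + a


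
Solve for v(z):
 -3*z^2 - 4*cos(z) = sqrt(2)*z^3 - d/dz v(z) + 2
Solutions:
 v(z) = C1 + sqrt(2)*z^4/4 + z^3 + 2*z + 4*sin(z)


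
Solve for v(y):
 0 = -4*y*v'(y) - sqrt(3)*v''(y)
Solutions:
 v(y) = C1 + C2*erf(sqrt(2)*3^(3/4)*y/3)


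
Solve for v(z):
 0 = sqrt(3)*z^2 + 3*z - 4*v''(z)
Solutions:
 v(z) = C1 + C2*z + sqrt(3)*z^4/48 + z^3/8


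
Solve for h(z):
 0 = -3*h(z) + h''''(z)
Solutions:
 h(z) = C1*exp(-3^(1/4)*z) + C2*exp(3^(1/4)*z) + C3*sin(3^(1/4)*z) + C4*cos(3^(1/4)*z)


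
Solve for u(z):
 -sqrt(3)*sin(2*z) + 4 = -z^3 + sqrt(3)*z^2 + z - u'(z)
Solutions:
 u(z) = C1 - z^4/4 + sqrt(3)*z^3/3 + z^2/2 - 4*z - sqrt(3)*cos(2*z)/2


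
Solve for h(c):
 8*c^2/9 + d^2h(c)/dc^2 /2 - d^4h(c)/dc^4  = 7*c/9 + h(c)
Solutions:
 h(c) = 8*c^2/9 - 7*c/9 + (C1*sin(c*sin(atan(sqrt(15))/2)) + C2*cos(c*sin(atan(sqrt(15))/2)))*exp(-c*cos(atan(sqrt(15))/2)) + (C3*sin(c*sin(atan(sqrt(15))/2)) + C4*cos(c*sin(atan(sqrt(15))/2)))*exp(c*cos(atan(sqrt(15))/2)) + 8/9


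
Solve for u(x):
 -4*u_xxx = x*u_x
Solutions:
 u(x) = C1 + Integral(C2*airyai(-2^(1/3)*x/2) + C3*airybi(-2^(1/3)*x/2), x)


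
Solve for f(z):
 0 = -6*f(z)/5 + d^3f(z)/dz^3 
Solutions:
 f(z) = C3*exp(5^(2/3)*6^(1/3)*z/5) + (C1*sin(2^(1/3)*3^(5/6)*5^(2/3)*z/10) + C2*cos(2^(1/3)*3^(5/6)*5^(2/3)*z/10))*exp(-5^(2/3)*6^(1/3)*z/10)


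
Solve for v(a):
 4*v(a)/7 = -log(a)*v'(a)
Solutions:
 v(a) = C1*exp(-4*li(a)/7)


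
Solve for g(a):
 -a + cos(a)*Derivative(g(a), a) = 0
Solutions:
 g(a) = C1 + Integral(a/cos(a), a)


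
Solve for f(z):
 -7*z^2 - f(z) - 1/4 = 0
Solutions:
 f(z) = -7*z^2 - 1/4


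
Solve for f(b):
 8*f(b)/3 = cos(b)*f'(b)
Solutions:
 f(b) = C1*(sin(b) + 1)^(4/3)/(sin(b) - 1)^(4/3)


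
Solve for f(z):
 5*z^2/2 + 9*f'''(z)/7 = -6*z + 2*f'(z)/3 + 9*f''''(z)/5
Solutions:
 f(z) = C1 + C2*exp(z*(5*5^(2/3)/(7*sqrt(2051) + 318)^(1/3) + 10 + 5^(1/3)*(7*sqrt(2051) + 318)^(1/3))/42)*sin(sqrt(3)*5^(1/3)*z*(-(7*sqrt(2051) + 318)^(1/3) + 5*5^(1/3)/(7*sqrt(2051) + 318)^(1/3))/42) + C3*exp(z*(5*5^(2/3)/(7*sqrt(2051) + 318)^(1/3) + 10 + 5^(1/3)*(7*sqrt(2051) + 318)^(1/3))/42)*cos(sqrt(3)*5^(1/3)*z*(-(7*sqrt(2051) + 318)^(1/3) + 5*5^(1/3)/(7*sqrt(2051) + 318)^(1/3))/42) + C4*exp(z*(-5^(1/3)*(7*sqrt(2051) + 318)^(1/3) - 5*5^(2/3)/(7*sqrt(2051) + 318)^(1/3) + 5)/21) + 5*z^3/4 + 9*z^2/2 + 405*z/28


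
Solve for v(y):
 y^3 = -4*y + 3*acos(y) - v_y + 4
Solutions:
 v(y) = C1 - y^4/4 - 2*y^2 + 3*y*acos(y) + 4*y - 3*sqrt(1 - y^2)


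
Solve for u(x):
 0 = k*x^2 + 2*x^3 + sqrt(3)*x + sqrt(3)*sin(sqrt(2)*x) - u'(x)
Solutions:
 u(x) = C1 + k*x^3/3 + x^4/2 + sqrt(3)*x^2/2 - sqrt(6)*cos(sqrt(2)*x)/2


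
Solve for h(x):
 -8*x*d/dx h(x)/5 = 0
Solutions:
 h(x) = C1


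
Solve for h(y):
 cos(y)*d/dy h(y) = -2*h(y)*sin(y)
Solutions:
 h(y) = C1*cos(y)^2


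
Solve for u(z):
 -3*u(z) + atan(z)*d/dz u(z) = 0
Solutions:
 u(z) = C1*exp(3*Integral(1/atan(z), z))


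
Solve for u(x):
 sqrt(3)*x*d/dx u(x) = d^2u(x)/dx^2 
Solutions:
 u(x) = C1 + C2*erfi(sqrt(2)*3^(1/4)*x/2)


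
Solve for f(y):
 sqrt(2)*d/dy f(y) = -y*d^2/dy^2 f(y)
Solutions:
 f(y) = C1 + C2*y^(1 - sqrt(2))


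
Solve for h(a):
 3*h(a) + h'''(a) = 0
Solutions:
 h(a) = C3*exp(-3^(1/3)*a) + (C1*sin(3^(5/6)*a/2) + C2*cos(3^(5/6)*a/2))*exp(3^(1/3)*a/2)


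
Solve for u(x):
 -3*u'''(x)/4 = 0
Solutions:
 u(x) = C1 + C2*x + C3*x^2


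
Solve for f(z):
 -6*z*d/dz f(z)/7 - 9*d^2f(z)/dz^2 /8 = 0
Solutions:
 f(z) = C1 + C2*erf(2*sqrt(42)*z/21)


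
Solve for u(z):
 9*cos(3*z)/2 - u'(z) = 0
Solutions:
 u(z) = C1 + 3*sin(3*z)/2


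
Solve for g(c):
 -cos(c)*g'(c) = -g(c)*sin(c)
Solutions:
 g(c) = C1/cos(c)


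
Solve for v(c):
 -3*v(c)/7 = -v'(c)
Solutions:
 v(c) = C1*exp(3*c/7)


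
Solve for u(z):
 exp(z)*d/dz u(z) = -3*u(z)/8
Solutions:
 u(z) = C1*exp(3*exp(-z)/8)


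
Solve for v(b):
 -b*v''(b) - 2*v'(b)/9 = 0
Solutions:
 v(b) = C1 + C2*b^(7/9)


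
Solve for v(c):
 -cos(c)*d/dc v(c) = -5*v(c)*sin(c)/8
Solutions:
 v(c) = C1/cos(c)^(5/8)


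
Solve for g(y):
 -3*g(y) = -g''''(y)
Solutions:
 g(y) = C1*exp(-3^(1/4)*y) + C2*exp(3^(1/4)*y) + C3*sin(3^(1/4)*y) + C4*cos(3^(1/4)*y)


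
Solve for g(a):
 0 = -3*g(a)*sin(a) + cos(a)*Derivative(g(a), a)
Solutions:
 g(a) = C1/cos(a)^3


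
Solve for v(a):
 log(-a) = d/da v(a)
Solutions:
 v(a) = C1 + a*log(-a) - a


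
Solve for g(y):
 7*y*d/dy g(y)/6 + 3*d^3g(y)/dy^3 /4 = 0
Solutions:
 g(y) = C1 + Integral(C2*airyai(-42^(1/3)*y/3) + C3*airybi(-42^(1/3)*y/3), y)


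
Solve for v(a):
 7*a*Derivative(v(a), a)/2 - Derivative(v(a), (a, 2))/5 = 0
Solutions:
 v(a) = C1 + C2*erfi(sqrt(35)*a/2)


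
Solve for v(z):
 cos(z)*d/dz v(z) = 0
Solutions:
 v(z) = C1


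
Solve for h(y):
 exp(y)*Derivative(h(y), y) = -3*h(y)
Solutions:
 h(y) = C1*exp(3*exp(-y))


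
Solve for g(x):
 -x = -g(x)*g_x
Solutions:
 g(x) = -sqrt(C1 + x^2)
 g(x) = sqrt(C1 + x^2)


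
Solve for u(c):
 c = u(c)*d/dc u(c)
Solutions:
 u(c) = -sqrt(C1 + c^2)
 u(c) = sqrt(C1 + c^2)


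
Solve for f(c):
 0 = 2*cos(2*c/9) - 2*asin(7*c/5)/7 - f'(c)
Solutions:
 f(c) = C1 - 2*c*asin(7*c/5)/7 - 2*sqrt(25 - 49*c^2)/49 + 9*sin(2*c/9)


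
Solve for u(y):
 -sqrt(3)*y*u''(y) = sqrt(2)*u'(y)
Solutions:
 u(y) = C1 + C2*y^(1 - sqrt(6)/3)


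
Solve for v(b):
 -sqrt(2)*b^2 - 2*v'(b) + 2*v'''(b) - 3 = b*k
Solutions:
 v(b) = C1 + C2*exp(-b) + C3*exp(b) - sqrt(2)*b^3/6 - b^2*k/4 - 3*b/2 - sqrt(2)*b


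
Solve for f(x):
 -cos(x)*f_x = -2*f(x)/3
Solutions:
 f(x) = C1*(sin(x) + 1)^(1/3)/(sin(x) - 1)^(1/3)


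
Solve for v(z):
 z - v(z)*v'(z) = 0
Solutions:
 v(z) = -sqrt(C1 + z^2)
 v(z) = sqrt(C1 + z^2)


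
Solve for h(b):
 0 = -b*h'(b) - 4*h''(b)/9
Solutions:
 h(b) = C1 + C2*erf(3*sqrt(2)*b/4)


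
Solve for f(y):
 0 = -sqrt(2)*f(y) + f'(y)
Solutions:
 f(y) = C1*exp(sqrt(2)*y)


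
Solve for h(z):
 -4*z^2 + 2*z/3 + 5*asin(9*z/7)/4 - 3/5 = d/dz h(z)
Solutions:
 h(z) = C1 - 4*z^3/3 + z^2/3 + 5*z*asin(9*z/7)/4 - 3*z/5 + 5*sqrt(49 - 81*z^2)/36


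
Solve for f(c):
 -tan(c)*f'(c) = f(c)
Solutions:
 f(c) = C1/sin(c)


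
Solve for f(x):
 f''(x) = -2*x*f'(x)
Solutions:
 f(x) = C1 + C2*erf(x)


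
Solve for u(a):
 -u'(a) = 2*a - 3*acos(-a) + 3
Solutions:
 u(a) = C1 - a^2 + 3*a*acos(-a) - 3*a + 3*sqrt(1 - a^2)


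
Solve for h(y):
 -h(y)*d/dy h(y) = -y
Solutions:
 h(y) = -sqrt(C1 + y^2)
 h(y) = sqrt(C1 + y^2)


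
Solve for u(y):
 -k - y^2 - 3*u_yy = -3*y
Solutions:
 u(y) = C1 + C2*y - k*y^2/6 - y^4/36 + y^3/6


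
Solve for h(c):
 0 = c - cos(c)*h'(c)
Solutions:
 h(c) = C1 + Integral(c/cos(c), c)


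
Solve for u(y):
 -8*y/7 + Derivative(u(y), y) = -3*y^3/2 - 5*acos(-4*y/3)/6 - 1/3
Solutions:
 u(y) = C1 - 3*y^4/8 + 4*y^2/7 - 5*y*acos(-4*y/3)/6 - y/3 - 5*sqrt(9 - 16*y^2)/24


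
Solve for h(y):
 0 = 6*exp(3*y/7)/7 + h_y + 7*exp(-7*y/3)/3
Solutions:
 h(y) = C1 - 2*exp(3*y/7) + exp(-7*y/3)


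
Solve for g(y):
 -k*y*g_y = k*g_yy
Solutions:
 g(y) = C1 + C2*erf(sqrt(2)*y/2)


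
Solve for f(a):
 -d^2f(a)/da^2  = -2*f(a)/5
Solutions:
 f(a) = C1*exp(-sqrt(10)*a/5) + C2*exp(sqrt(10)*a/5)


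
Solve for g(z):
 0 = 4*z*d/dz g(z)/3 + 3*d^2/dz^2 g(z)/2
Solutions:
 g(z) = C1 + C2*erf(2*z/3)


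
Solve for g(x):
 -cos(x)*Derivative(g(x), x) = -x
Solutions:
 g(x) = C1 + Integral(x/cos(x), x)


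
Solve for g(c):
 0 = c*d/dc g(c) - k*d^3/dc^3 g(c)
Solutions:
 g(c) = C1 + Integral(C2*airyai(c*(1/k)^(1/3)) + C3*airybi(c*(1/k)^(1/3)), c)


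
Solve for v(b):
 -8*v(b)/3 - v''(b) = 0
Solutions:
 v(b) = C1*sin(2*sqrt(6)*b/3) + C2*cos(2*sqrt(6)*b/3)


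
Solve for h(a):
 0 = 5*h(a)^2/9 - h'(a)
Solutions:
 h(a) = -9/(C1 + 5*a)


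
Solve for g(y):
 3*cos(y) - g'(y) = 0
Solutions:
 g(y) = C1 + 3*sin(y)


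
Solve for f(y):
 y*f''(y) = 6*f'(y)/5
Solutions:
 f(y) = C1 + C2*y^(11/5)


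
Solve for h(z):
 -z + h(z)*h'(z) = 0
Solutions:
 h(z) = -sqrt(C1 + z^2)
 h(z) = sqrt(C1 + z^2)


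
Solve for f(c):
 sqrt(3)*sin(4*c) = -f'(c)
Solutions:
 f(c) = C1 + sqrt(3)*cos(4*c)/4


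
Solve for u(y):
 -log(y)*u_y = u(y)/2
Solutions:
 u(y) = C1*exp(-li(y)/2)


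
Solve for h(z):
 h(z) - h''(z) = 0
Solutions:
 h(z) = C1*exp(-z) + C2*exp(z)


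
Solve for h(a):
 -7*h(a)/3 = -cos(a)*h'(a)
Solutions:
 h(a) = C1*(sin(a) + 1)^(7/6)/(sin(a) - 1)^(7/6)


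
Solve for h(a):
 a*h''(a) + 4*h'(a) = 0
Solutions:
 h(a) = C1 + C2/a^3


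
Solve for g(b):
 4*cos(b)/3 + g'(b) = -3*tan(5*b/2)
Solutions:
 g(b) = C1 + 6*log(cos(5*b/2))/5 - 4*sin(b)/3


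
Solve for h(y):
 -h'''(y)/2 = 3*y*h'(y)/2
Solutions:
 h(y) = C1 + Integral(C2*airyai(-3^(1/3)*y) + C3*airybi(-3^(1/3)*y), y)


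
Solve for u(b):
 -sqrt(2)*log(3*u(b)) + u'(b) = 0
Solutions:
 -sqrt(2)*Integral(1/(log(_y) + log(3)), (_y, u(b)))/2 = C1 - b


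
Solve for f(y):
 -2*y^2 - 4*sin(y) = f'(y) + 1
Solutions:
 f(y) = C1 - 2*y^3/3 - y + 4*cos(y)


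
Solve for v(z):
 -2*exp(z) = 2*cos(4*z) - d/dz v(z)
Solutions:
 v(z) = C1 + 2*exp(z) + sin(4*z)/2


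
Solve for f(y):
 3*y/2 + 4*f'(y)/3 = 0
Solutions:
 f(y) = C1 - 9*y^2/16


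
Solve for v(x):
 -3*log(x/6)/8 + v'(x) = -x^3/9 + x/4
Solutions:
 v(x) = C1 - x^4/36 + x^2/8 + 3*x*log(x)/8 - 3*x*log(6)/8 - 3*x/8


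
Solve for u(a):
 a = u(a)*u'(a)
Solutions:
 u(a) = -sqrt(C1 + a^2)
 u(a) = sqrt(C1 + a^2)


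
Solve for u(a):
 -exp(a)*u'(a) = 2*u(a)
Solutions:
 u(a) = C1*exp(2*exp(-a))


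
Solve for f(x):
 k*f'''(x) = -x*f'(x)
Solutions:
 f(x) = C1 + Integral(C2*airyai(x*(-1/k)^(1/3)) + C3*airybi(x*(-1/k)^(1/3)), x)


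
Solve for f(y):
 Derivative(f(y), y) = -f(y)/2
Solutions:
 f(y) = C1*exp(-y/2)


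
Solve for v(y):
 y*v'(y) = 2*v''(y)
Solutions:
 v(y) = C1 + C2*erfi(y/2)


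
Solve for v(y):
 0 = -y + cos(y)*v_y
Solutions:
 v(y) = C1 + Integral(y/cos(y), y)


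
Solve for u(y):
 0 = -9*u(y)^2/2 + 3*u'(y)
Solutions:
 u(y) = -2/(C1 + 3*y)


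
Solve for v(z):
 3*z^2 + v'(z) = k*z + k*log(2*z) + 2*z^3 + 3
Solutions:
 v(z) = C1 + k*z^2/2 + k*z*log(z) - k*z + k*z*log(2) + z^4/2 - z^3 + 3*z


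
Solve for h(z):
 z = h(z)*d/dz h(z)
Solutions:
 h(z) = -sqrt(C1 + z^2)
 h(z) = sqrt(C1 + z^2)


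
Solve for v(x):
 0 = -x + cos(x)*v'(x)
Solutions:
 v(x) = C1 + Integral(x/cos(x), x)


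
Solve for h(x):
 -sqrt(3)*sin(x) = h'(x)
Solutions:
 h(x) = C1 + sqrt(3)*cos(x)


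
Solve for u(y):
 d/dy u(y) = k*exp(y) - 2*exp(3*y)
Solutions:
 u(y) = C1 + k*exp(y) - 2*exp(3*y)/3


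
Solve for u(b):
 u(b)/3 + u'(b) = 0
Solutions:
 u(b) = C1*exp(-b/3)


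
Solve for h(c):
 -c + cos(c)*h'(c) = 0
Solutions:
 h(c) = C1 + Integral(c/cos(c), c)


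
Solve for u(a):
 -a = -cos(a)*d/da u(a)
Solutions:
 u(a) = C1 + Integral(a/cos(a), a)


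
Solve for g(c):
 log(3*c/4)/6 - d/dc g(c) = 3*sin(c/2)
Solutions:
 g(c) = C1 + c*log(c)/6 - c*log(2)/3 - c/6 + c*log(3)/6 + 6*cos(c/2)


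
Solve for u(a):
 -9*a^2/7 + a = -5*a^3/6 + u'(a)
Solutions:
 u(a) = C1 + 5*a^4/24 - 3*a^3/7 + a^2/2


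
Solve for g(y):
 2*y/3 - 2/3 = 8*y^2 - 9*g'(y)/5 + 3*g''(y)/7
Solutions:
 g(y) = C1 + C2*exp(21*y/5) + 40*y^3/27 + 55*y^2/63 + 1040*y/1323


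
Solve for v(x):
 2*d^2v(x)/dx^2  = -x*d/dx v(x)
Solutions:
 v(x) = C1 + C2*erf(x/2)


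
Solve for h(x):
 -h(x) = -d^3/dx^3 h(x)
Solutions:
 h(x) = C3*exp(x) + (C1*sin(sqrt(3)*x/2) + C2*cos(sqrt(3)*x/2))*exp(-x/2)


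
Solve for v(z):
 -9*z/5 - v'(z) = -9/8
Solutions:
 v(z) = C1 - 9*z^2/10 + 9*z/8


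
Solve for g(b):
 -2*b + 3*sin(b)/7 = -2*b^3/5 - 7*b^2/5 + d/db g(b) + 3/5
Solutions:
 g(b) = C1 + b^4/10 + 7*b^3/15 - b^2 - 3*b/5 - 3*cos(b)/7


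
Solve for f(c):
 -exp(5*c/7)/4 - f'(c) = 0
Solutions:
 f(c) = C1 - 7*exp(5*c/7)/20


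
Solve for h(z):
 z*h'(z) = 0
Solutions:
 h(z) = C1


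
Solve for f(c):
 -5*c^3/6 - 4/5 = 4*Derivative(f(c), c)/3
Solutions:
 f(c) = C1 - 5*c^4/32 - 3*c/5


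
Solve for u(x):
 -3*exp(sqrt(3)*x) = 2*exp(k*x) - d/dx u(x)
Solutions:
 u(x) = C1 + sqrt(3)*exp(sqrt(3)*x) + 2*exp(k*x)/k


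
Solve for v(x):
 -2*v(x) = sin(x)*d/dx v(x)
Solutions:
 v(x) = C1*(cos(x) + 1)/(cos(x) - 1)


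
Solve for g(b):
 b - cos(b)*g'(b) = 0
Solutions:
 g(b) = C1 + Integral(b/cos(b), b)


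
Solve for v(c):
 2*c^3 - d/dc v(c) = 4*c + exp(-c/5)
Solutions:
 v(c) = C1 + c^4/2 - 2*c^2 + 5*exp(-c/5)


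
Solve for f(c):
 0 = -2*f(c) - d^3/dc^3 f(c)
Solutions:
 f(c) = C3*exp(-2^(1/3)*c) + (C1*sin(2^(1/3)*sqrt(3)*c/2) + C2*cos(2^(1/3)*sqrt(3)*c/2))*exp(2^(1/3)*c/2)


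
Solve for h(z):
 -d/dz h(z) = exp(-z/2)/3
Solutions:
 h(z) = C1 + 2*exp(-z/2)/3


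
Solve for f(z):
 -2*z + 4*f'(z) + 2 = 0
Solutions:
 f(z) = C1 + z^2/4 - z/2


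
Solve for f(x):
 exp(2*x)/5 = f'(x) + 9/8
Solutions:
 f(x) = C1 - 9*x/8 + exp(2*x)/10


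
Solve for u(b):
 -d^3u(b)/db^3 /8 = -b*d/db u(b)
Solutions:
 u(b) = C1 + Integral(C2*airyai(2*b) + C3*airybi(2*b), b)


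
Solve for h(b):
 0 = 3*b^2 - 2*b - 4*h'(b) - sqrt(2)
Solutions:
 h(b) = C1 + b^3/4 - b^2/4 - sqrt(2)*b/4


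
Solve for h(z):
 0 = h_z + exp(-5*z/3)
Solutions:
 h(z) = C1 + 3*exp(-5*z/3)/5


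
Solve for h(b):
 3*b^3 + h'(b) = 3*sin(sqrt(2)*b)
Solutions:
 h(b) = C1 - 3*b^4/4 - 3*sqrt(2)*cos(sqrt(2)*b)/2


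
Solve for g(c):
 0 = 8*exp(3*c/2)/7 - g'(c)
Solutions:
 g(c) = C1 + 16*exp(3*c/2)/21


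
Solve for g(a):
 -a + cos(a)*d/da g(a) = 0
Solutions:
 g(a) = C1 + Integral(a/cos(a), a)


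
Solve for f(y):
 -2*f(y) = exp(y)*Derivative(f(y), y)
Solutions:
 f(y) = C1*exp(2*exp(-y))


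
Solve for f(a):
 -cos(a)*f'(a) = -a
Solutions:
 f(a) = C1 + Integral(a/cos(a), a)


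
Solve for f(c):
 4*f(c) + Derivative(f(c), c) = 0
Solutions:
 f(c) = C1*exp(-4*c)


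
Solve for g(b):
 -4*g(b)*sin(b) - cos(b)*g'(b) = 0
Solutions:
 g(b) = C1*cos(b)^4


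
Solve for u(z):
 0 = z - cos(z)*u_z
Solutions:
 u(z) = C1 + Integral(z/cos(z), z)


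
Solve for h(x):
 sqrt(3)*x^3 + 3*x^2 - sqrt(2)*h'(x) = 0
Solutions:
 h(x) = C1 + sqrt(6)*x^4/8 + sqrt(2)*x^3/2


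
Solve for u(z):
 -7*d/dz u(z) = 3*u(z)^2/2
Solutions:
 u(z) = 14/(C1 + 3*z)


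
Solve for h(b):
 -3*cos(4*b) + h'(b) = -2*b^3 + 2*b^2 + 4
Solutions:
 h(b) = C1 - b^4/2 + 2*b^3/3 + 4*b + 3*sin(4*b)/4


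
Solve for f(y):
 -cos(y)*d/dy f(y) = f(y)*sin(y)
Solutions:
 f(y) = C1*cos(y)


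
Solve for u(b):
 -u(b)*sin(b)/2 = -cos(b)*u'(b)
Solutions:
 u(b) = C1/sqrt(cos(b))


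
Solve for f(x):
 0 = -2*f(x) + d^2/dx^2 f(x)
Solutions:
 f(x) = C1*exp(-sqrt(2)*x) + C2*exp(sqrt(2)*x)


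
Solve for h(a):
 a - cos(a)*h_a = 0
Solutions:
 h(a) = C1 + Integral(a/cos(a), a)


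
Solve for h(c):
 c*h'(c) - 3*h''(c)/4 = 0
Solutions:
 h(c) = C1 + C2*erfi(sqrt(6)*c/3)


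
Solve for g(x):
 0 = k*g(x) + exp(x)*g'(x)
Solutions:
 g(x) = C1*exp(k*exp(-x))


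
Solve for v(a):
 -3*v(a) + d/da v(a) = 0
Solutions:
 v(a) = C1*exp(3*a)


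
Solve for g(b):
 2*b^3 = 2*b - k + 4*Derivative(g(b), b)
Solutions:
 g(b) = C1 + b^4/8 - b^2/4 + b*k/4


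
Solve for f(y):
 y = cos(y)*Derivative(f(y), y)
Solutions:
 f(y) = C1 + Integral(y/cos(y), y)


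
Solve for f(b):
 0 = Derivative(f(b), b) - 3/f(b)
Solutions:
 f(b) = -sqrt(C1 + 6*b)
 f(b) = sqrt(C1 + 6*b)


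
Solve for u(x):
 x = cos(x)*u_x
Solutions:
 u(x) = C1 + Integral(x/cos(x), x)


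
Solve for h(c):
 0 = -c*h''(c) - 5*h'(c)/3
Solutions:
 h(c) = C1 + C2/c^(2/3)


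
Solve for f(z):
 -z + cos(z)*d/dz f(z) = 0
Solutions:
 f(z) = C1 + Integral(z/cos(z), z)


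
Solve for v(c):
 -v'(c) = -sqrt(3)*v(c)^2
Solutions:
 v(c) = -1/(C1 + sqrt(3)*c)


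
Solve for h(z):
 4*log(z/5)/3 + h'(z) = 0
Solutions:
 h(z) = C1 - 4*z*log(z)/3 + 4*z/3 + 4*z*log(5)/3


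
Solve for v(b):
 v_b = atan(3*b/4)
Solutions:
 v(b) = C1 + b*atan(3*b/4) - 2*log(9*b^2 + 16)/3


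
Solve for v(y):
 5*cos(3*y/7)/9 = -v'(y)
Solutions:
 v(y) = C1 - 35*sin(3*y/7)/27


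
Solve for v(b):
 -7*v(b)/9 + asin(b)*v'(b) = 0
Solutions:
 v(b) = C1*exp(7*Integral(1/asin(b), b)/9)


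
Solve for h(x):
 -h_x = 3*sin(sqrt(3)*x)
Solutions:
 h(x) = C1 + sqrt(3)*cos(sqrt(3)*x)


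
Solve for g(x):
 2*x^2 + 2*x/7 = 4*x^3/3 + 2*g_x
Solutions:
 g(x) = C1 - x^4/6 + x^3/3 + x^2/14


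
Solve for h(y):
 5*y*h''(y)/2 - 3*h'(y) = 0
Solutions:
 h(y) = C1 + C2*y^(11/5)


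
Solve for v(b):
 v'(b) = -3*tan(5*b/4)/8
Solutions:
 v(b) = C1 + 3*log(cos(5*b/4))/10


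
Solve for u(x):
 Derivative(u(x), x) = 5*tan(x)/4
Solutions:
 u(x) = C1 - 5*log(cos(x))/4


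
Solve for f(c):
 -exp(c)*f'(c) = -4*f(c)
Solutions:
 f(c) = C1*exp(-4*exp(-c))


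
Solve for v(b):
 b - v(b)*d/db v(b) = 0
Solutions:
 v(b) = -sqrt(C1 + b^2)
 v(b) = sqrt(C1 + b^2)
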